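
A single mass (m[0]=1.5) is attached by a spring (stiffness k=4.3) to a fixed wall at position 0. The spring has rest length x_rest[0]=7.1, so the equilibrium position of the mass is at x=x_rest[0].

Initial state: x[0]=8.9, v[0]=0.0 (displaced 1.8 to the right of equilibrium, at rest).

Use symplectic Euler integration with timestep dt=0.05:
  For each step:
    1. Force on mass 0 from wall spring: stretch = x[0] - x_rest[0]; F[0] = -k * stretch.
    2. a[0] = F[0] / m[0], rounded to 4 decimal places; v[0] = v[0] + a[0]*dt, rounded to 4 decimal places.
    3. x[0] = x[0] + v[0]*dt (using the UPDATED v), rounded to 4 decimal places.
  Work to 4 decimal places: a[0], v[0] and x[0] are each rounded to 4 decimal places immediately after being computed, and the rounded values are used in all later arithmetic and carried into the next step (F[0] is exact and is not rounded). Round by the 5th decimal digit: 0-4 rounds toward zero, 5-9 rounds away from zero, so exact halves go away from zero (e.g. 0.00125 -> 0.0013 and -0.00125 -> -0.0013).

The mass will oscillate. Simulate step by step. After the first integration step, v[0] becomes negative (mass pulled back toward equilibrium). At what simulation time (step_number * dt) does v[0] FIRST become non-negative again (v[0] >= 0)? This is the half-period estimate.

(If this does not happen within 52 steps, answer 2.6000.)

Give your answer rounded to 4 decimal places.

Answer: 1.9000

Derivation:
Step 0: x=[8.9000] v=[0.0000]
Step 1: x=[8.8871] v=[-0.2580]
Step 2: x=[8.8614] v=[-0.5142]
Step 3: x=[8.8231] v=[-0.7667]
Step 4: x=[8.7724] v=[-1.0137]
Step 5: x=[8.7097] v=[-1.2534]
Step 6: x=[8.6355] v=[-1.4841]
Step 7: x=[8.5503] v=[-1.7042]
Step 8: x=[8.4547] v=[-1.9121]
Step 9: x=[8.3494] v=[-2.1063]
Step 10: x=[8.2351] v=[-2.2854]
Step 11: x=[8.1127] v=[-2.4481]
Step 12: x=[7.9830] v=[-2.5933]
Step 13: x=[7.8470] v=[-2.7199]
Step 14: x=[7.7057] v=[-2.8270]
Step 15: x=[7.5600] v=[-2.9138]
Step 16: x=[7.4110] v=[-2.9797]
Step 17: x=[7.2598] v=[-3.0243]
Step 18: x=[7.1074] v=[-3.0472]
Step 19: x=[6.9550] v=[-3.0483]
Step 20: x=[6.8036] v=[-3.0275]
Step 21: x=[6.6544] v=[-2.9850]
Step 22: x=[6.5083] v=[-2.9211]
Step 23: x=[6.3665] v=[-2.8363]
Step 24: x=[6.2299] v=[-2.7312]
Step 25: x=[6.0996] v=[-2.6065]
Step 26: x=[5.9764] v=[-2.4631]
Step 27: x=[5.8613] v=[-2.3021]
Step 28: x=[5.7551] v=[-2.1246]
Step 29: x=[5.6585] v=[-1.9318]
Step 30: x=[5.5722] v=[-1.7252]
Step 31: x=[5.4969] v=[-1.5062]
Step 32: x=[5.4331] v=[-1.2764]
Step 33: x=[5.3812] v=[-1.0375]
Step 34: x=[5.3416] v=[-0.7911]
Step 35: x=[5.3146] v=[-0.5391]
Step 36: x=[5.3004] v=[-0.2832]
Step 37: x=[5.2991] v=[-0.0253]
Step 38: x=[5.3107] v=[0.2328]
First v>=0 after going negative at step 38, time=1.9000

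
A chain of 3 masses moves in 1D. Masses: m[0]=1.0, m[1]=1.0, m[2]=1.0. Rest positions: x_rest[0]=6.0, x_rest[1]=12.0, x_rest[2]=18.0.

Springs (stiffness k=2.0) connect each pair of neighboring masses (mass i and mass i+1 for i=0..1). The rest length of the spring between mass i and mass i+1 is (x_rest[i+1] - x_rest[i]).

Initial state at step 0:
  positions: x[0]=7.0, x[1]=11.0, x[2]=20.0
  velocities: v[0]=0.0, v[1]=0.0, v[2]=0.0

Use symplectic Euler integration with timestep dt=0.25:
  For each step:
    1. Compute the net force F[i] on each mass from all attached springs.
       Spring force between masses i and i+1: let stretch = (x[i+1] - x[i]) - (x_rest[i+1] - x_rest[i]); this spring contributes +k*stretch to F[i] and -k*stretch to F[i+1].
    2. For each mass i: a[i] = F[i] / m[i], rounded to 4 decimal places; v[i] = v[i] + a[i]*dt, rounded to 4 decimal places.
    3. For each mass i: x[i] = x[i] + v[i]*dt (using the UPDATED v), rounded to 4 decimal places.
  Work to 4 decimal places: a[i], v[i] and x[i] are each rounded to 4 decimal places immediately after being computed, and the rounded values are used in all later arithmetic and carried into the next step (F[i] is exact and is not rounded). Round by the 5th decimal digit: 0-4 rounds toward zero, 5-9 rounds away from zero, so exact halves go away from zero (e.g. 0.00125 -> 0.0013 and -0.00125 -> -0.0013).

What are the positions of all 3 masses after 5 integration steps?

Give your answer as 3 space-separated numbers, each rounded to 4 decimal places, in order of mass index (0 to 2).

Step 0: x=[7.0000 11.0000 20.0000] v=[0.0000 0.0000 0.0000]
Step 1: x=[6.7500 11.6250 19.6250] v=[-1.0000 2.5000 -1.5000]
Step 2: x=[6.3594 12.6406 19.0000] v=[-1.5625 4.0625 -2.5000]
Step 3: x=[6.0039 13.6660 18.3301] v=[-1.4219 4.1016 -2.6797]
Step 4: x=[5.8562 14.3167 17.8272] v=[-0.5909 2.6026 -2.0118]
Step 5: x=[6.0161 14.3486 17.6354] v=[0.6394 0.1276 -0.7671]

Answer: 6.0161 14.3486 17.6354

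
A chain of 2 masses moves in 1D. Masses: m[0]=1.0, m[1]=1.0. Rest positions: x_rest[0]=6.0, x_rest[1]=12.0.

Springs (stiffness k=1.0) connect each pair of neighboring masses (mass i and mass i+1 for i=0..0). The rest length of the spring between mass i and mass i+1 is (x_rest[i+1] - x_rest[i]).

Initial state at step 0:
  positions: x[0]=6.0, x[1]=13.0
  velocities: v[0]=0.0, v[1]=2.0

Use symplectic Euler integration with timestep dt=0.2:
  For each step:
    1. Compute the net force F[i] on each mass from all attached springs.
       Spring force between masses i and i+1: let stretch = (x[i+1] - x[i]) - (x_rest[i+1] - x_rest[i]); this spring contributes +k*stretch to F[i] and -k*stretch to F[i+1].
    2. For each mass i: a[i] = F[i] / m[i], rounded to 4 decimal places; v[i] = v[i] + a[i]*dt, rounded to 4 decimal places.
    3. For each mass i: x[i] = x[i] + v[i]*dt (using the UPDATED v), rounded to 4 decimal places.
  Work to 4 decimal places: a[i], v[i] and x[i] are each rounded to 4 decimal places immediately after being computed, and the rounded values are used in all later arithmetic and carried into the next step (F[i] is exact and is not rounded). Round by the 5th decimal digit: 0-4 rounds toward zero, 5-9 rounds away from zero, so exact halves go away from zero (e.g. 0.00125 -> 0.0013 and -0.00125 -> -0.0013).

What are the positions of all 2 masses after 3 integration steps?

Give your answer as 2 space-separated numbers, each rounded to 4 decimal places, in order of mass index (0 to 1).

Step 0: x=[6.0000 13.0000] v=[0.0000 2.0000]
Step 1: x=[6.0400 13.3600] v=[0.2000 1.8000]
Step 2: x=[6.1328 13.6672] v=[0.4640 1.5360]
Step 3: x=[6.2870 13.9130] v=[0.7709 1.2291]

Answer: 6.2870 13.9130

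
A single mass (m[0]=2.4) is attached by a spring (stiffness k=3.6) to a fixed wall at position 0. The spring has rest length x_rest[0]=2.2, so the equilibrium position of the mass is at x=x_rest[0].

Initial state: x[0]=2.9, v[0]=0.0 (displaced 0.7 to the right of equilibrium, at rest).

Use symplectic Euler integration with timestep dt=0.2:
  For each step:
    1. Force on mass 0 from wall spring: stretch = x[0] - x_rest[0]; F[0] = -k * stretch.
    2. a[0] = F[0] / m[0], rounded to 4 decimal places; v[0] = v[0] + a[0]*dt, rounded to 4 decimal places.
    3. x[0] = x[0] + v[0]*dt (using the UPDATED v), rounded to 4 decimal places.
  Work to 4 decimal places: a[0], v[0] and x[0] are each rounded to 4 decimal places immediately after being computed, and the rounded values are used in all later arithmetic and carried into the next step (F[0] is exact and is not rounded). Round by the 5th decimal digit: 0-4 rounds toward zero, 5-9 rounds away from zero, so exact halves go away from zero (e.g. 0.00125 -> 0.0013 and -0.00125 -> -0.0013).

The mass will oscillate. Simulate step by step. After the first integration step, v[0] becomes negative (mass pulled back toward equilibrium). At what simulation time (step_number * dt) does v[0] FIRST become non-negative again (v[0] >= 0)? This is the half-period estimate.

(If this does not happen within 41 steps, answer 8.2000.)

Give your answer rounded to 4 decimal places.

Answer: 2.6000

Derivation:
Step 0: x=[2.9000] v=[0.0000]
Step 1: x=[2.8580] v=[-0.2100]
Step 2: x=[2.7765] v=[-0.4074]
Step 3: x=[2.6604] v=[-0.5804]
Step 4: x=[2.5167] v=[-0.7185]
Step 5: x=[2.3540] v=[-0.8135]
Step 6: x=[2.1821] v=[-0.8597]
Step 7: x=[2.0112] v=[-0.8543]
Step 8: x=[1.8517] v=[-0.7977]
Step 9: x=[1.7131] v=[-0.6932]
Step 10: x=[1.6037] v=[-0.5471]
Step 11: x=[1.5301] v=[-0.3682]
Step 12: x=[1.4967] v=[-0.1672]
Step 13: x=[1.5055] v=[0.0438]
First v>=0 after going negative at step 13, time=2.6000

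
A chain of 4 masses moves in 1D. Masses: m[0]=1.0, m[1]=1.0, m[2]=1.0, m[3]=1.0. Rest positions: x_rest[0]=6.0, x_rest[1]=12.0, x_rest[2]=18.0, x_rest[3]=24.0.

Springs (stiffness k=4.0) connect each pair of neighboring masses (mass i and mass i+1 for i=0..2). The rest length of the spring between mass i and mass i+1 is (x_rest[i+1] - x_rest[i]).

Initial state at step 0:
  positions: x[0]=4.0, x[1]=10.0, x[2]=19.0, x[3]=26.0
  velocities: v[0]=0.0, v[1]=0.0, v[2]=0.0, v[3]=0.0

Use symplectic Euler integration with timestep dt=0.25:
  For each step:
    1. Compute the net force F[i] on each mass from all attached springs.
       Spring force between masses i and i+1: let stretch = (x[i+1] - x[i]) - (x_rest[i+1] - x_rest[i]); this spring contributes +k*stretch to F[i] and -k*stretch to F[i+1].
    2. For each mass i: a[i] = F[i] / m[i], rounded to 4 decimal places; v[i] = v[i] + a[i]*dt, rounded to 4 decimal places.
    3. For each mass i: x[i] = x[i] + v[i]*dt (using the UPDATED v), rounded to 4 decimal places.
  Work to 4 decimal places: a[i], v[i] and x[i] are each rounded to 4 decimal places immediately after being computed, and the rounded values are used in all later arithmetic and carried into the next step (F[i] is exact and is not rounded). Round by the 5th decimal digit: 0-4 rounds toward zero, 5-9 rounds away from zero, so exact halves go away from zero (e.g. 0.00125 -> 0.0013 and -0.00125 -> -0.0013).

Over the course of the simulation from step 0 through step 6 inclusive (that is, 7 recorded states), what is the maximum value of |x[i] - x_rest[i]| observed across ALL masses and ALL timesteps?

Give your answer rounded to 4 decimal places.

Step 0: x=[4.0000 10.0000 19.0000 26.0000] v=[0.0000 0.0000 0.0000 0.0000]
Step 1: x=[4.0000 10.7500 18.5000 25.7500] v=[0.0000 3.0000 -2.0000 -1.0000]
Step 2: x=[4.1875 11.7500 17.8750 25.1875] v=[0.7500 4.0000 -2.5000 -2.2500]
Step 3: x=[4.7656 12.3906 17.5469 24.2969] v=[2.3125 2.5625 -1.3125 -3.5625]
Step 4: x=[5.7500 12.4141 17.6172 23.2188] v=[3.9375 0.0938 0.2812 -4.3125]
Step 5: x=[6.9004 12.0723 17.7871 22.2403] v=[4.6016 -1.3672 0.6797 -3.9141]
Step 6: x=[7.8438 11.8662 17.6416 21.6485] v=[3.7735 -0.8243 -0.5819 -2.3673]
Max displacement = 2.3515

Answer: 2.3515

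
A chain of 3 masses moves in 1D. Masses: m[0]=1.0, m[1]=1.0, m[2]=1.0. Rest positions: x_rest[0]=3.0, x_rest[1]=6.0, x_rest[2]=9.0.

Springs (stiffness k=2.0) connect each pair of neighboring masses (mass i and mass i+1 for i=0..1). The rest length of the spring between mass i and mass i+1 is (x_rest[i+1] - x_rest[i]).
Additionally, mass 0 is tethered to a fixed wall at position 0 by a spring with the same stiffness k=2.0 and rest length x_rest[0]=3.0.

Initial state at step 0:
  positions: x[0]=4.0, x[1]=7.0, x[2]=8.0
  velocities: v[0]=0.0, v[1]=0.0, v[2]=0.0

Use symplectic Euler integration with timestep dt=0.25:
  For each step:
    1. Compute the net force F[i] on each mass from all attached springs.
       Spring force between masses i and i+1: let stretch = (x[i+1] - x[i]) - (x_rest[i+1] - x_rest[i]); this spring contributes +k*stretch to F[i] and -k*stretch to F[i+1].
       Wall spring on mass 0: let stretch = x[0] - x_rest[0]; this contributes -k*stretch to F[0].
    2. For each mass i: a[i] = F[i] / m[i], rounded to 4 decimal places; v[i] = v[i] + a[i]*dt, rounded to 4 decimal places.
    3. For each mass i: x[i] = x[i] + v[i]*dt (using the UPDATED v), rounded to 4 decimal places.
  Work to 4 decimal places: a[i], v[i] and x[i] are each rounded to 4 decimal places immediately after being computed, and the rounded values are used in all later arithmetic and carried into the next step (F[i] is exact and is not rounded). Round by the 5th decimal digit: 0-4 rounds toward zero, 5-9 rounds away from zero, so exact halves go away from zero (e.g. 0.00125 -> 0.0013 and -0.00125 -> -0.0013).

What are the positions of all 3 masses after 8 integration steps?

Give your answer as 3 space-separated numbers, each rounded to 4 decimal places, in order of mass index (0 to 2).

Answer: 1.7960 5.8411 9.7201

Derivation:
Step 0: x=[4.0000 7.0000 8.0000] v=[0.0000 0.0000 0.0000]
Step 1: x=[3.8750 6.7500 8.2500] v=[-0.5000 -1.0000 1.0000]
Step 2: x=[3.6250 6.3281 8.6875] v=[-1.0000 -1.6875 1.7500]
Step 3: x=[3.2598 5.8633 9.2051] v=[-1.4610 -1.8594 2.0703]
Step 4: x=[2.8125 5.4907 9.6800] v=[-1.7892 -1.4903 1.8994]
Step 5: x=[2.3484 5.3070 10.0062] v=[-1.8564 -0.7348 1.3048]
Step 6: x=[1.9606 5.3409 10.1200] v=[-1.5513 0.1355 0.4552]
Step 7: x=[1.7502 5.5496 10.0114] v=[-0.8415 0.8349 -0.4344]
Step 8: x=[1.7960 5.8411 9.7201] v=[0.1831 1.1661 -1.1653]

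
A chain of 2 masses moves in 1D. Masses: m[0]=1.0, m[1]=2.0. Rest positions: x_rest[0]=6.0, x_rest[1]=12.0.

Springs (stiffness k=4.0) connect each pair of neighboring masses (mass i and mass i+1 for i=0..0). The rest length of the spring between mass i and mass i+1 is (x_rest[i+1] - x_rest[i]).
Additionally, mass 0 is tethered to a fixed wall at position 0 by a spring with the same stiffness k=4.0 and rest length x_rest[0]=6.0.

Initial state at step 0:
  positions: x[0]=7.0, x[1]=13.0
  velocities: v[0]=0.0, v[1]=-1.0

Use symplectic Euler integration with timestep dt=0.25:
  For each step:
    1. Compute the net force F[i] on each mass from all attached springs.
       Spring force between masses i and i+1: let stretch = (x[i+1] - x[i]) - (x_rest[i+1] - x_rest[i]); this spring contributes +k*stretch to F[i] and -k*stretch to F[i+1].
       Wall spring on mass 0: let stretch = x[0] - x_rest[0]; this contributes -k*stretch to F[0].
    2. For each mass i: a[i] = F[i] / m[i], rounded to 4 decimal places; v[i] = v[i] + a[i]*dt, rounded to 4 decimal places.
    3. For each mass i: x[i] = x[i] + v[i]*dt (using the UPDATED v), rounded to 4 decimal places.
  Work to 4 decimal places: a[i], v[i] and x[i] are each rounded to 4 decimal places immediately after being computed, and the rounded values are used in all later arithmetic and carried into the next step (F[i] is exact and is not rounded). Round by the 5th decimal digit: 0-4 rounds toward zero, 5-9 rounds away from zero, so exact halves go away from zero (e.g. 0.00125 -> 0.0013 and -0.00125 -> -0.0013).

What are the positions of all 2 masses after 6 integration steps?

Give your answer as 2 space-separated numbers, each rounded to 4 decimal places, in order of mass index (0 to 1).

Answer: 5.4697 11.1467

Derivation:
Step 0: x=[7.0000 13.0000] v=[0.0000 -1.0000]
Step 1: x=[6.7500 12.7500] v=[-1.0000 -1.0000]
Step 2: x=[6.3125 12.5000] v=[-1.7500 -1.0000]
Step 3: x=[5.8438 12.2266] v=[-1.8750 -1.0938]
Step 4: x=[5.5098 11.9053] v=[-1.3360 -1.2852]
Step 5: x=[5.3972 11.5346] v=[-0.4503 -1.4830]
Step 6: x=[5.4697 11.1467] v=[0.2899 -1.5517]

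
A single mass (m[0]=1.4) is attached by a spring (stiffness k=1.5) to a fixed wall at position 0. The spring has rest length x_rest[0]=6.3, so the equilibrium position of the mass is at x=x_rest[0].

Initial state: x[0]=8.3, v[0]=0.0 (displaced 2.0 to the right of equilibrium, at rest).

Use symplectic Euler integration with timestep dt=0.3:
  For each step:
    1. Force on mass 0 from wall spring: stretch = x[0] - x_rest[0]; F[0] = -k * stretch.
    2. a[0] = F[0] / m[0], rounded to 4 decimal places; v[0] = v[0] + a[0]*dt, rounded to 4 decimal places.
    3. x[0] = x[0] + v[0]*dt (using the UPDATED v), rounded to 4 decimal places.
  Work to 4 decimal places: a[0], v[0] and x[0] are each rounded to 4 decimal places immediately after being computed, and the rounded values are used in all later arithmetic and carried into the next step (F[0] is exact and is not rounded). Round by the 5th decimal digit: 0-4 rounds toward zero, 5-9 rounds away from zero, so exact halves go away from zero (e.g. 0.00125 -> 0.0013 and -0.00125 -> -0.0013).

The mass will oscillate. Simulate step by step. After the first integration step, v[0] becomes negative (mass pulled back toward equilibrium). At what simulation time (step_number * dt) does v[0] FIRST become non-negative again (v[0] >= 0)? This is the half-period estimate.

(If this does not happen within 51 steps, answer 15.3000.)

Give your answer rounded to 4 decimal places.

Step 0: x=[8.3000] v=[0.0000]
Step 1: x=[8.1071] v=[-0.6429]
Step 2: x=[7.7400] v=[-1.2238]
Step 3: x=[7.2340] v=[-1.6867]
Step 4: x=[6.6379] v=[-1.9869]
Step 5: x=[6.0093] v=[-2.0955]
Step 6: x=[5.4087] v=[-2.0021]
Step 7: x=[4.8940] v=[-1.7156]
Step 8: x=[4.5149] v=[-1.2637]
Step 9: x=[4.3079] v=[-0.6899]
Step 10: x=[4.2930] v=[-0.0496]
Step 11: x=[4.4717] v=[0.5955]
First v>=0 after going negative at step 11, time=3.3000

Answer: 3.3000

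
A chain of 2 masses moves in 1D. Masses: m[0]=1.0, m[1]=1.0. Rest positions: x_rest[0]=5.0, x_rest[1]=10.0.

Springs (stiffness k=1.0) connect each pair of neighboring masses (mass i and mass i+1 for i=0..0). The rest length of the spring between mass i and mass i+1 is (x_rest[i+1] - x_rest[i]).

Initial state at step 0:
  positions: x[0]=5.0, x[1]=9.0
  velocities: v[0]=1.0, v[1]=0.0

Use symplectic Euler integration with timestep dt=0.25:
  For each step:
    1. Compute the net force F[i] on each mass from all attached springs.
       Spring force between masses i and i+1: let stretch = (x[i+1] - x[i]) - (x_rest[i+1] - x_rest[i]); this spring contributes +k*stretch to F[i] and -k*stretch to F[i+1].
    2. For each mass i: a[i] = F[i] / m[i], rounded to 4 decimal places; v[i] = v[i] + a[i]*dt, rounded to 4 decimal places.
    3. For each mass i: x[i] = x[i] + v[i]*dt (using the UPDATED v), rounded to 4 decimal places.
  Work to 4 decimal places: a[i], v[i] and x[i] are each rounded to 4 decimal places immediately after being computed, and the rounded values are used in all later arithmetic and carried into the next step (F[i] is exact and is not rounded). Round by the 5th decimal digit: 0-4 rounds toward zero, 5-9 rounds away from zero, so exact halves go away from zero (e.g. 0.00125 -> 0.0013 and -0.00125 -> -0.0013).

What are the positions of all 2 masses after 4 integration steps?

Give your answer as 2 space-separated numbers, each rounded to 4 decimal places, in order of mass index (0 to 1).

Step 0: x=[5.0000 9.0000] v=[1.0000 0.0000]
Step 1: x=[5.1875 9.0625] v=[0.7500 0.2500]
Step 2: x=[5.3047 9.1953] v=[0.4688 0.5313]
Step 3: x=[5.3526 9.3975] v=[0.1915 0.8087]
Step 4: x=[5.3408 9.6594] v=[-0.0473 1.0475]

Answer: 5.3408 9.6594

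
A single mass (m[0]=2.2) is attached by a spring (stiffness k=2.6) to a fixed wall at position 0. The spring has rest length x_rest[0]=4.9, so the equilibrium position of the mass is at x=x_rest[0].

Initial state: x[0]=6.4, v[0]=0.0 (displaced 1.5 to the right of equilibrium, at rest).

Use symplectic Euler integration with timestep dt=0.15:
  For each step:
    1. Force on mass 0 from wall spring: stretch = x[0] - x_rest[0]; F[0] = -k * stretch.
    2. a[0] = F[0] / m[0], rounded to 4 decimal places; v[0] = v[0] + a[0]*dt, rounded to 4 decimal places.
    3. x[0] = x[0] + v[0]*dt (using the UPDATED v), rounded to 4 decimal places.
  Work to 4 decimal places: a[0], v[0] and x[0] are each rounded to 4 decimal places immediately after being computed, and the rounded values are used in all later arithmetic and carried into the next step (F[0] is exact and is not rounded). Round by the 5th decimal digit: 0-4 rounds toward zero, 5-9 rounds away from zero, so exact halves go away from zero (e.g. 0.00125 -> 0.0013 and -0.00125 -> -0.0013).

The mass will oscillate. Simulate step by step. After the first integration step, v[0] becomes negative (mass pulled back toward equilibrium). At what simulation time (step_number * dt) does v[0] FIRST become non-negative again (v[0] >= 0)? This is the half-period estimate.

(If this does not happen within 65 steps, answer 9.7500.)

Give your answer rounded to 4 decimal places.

Step 0: x=[6.4000] v=[0.0000]
Step 1: x=[6.3601] v=[-0.2659]
Step 2: x=[6.2814] v=[-0.5247]
Step 3: x=[6.1660] v=[-0.7696]
Step 4: x=[6.0169] v=[-0.9940]
Step 5: x=[5.8381] v=[-1.1920]
Step 6: x=[5.6344] v=[-1.3583]
Step 7: x=[5.4111] v=[-1.4885]
Step 8: x=[5.1742] v=[-1.5791]
Step 9: x=[4.9300] v=[-1.6277]
Step 10: x=[4.6851] v=[-1.6330]
Step 11: x=[4.4459] v=[-1.5949]
Step 12: x=[4.2187] v=[-1.5144]
Step 13: x=[4.0097] v=[-1.3936]
Step 14: x=[3.8243] v=[-1.2358]
Step 15: x=[3.6675] v=[-1.0451]
Step 16: x=[3.5435] v=[-0.8266]
Step 17: x=[3.4556] v=[-0.5861]
Step 18: x=[3.4061] v=[-0.3301]
Step 19: x=[3.3963] v=[-0.0653]
Step 20: x=[3.4265] v=[0.2013]
First v>=0 after going negative at step 20, time=3.0000

Answer: 3.0000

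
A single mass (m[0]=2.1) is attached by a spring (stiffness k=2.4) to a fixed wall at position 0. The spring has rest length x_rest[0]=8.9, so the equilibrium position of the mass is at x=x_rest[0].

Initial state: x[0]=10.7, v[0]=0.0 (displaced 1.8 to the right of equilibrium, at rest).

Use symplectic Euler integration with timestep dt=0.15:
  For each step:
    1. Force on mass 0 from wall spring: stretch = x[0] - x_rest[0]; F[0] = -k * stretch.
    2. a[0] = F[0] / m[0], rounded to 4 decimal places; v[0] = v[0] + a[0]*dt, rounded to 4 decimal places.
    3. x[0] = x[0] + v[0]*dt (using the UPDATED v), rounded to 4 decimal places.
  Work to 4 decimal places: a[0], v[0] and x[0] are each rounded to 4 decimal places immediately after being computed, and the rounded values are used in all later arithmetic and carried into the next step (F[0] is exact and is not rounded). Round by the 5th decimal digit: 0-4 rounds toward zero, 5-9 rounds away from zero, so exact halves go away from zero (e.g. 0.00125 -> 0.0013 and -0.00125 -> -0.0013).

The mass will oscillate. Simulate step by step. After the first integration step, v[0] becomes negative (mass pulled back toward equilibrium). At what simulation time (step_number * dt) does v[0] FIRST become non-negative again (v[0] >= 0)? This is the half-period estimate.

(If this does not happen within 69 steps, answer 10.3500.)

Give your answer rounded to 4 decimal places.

Step 0: x=[10.7000] v=[0.0000]
Step 1: x=[10.6537] v=[-0.3086]
Step 2: x=[10.5623] v=[-0.6092]
Step 3: x=[10.4282] v=[-0.8942]
Step 4: x=[10.2548] v=[-1.1562]
Step 5: x=[10.0465] v=[-1.3884]
Step 6: x=[9.8088] v=[-1.5849]
Step 7: x=[9.5477] v=[-1.7407]
Step 8: x=[9.2699] v=[-1.8517]
Step 9: x=[8.9826] v=[-1.9151]
Step 10: x=[8.6932] v=[-1.9293]
Step 11: x=[8.4091] v=[-1.8939]
Step 12: x=[8.1376] v=[-1.8098]
Step 13: x=[7.8857] v=[-1.6791]
Step 14: x=[7.6599] v=[-1.5052]
Step 15: x=[7.4660] v=[-1.2926]
Step 16: x=[7.3090] v=[-1.0468]
Step 17: x=[7.1929] v=[-0.7741]
Step 18: x=[7.1207] v=[-0.4815]
Step 19: x=[7.0942] v=[-0.1765]
Step 20: x=[7.1142] v=[0.1331]
First v>=0 after going negative at step 20, time=3.0000

Answer: 3.0000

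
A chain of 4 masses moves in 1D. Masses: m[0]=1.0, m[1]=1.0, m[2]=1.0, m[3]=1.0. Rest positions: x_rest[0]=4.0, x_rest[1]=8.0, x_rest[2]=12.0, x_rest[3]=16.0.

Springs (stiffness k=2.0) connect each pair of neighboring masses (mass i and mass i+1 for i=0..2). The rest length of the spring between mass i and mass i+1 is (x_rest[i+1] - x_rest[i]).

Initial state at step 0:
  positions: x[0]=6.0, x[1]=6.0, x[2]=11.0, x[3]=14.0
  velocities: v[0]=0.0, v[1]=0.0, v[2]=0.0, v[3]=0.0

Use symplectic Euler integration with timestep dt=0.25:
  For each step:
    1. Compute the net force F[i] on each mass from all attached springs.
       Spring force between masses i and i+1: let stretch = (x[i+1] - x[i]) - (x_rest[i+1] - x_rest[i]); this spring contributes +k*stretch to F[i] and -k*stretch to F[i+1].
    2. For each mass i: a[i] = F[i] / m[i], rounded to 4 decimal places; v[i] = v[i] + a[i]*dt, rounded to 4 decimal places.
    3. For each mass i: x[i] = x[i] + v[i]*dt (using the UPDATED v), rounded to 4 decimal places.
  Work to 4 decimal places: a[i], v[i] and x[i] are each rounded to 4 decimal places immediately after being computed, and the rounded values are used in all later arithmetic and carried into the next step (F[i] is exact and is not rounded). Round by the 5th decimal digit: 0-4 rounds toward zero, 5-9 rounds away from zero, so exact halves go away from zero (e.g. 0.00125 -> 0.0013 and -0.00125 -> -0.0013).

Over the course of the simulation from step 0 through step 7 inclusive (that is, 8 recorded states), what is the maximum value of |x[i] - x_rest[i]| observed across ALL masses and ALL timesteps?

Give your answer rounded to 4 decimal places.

Step 0: x=[6.0000 6.0000 11.0000 14.0000] v=[0.0000 0.0000 0.0000 0.0000]
Step 1: x=[5.5000 6.6250 10.7500 14.1250] v=[-2.0000 2.5000 -1.0000 0.5000]
Step 2: x=[4.6406 7.6250 10.4063 14.3281] v=[-3.4375 4.0000 -1.3750 0.8125]
Step 3: x=[3.6543 8.5996 10.2051 14.5410] v=[-3.9453 3.8985 -0.8048 0.8516]
Step 4: x=[2.7861 9.1568 10.3452 14.7119] v=[-3.4727 2.2286 0.5604 0.6837]
Step 5: x=[2.2143 9.0662 10.8826 14.8370] v=[-2.2874 -0.3626 2.1496 0.5004]
Step 6: x=[1.9989 8.3461 11.6873 14.9678] v=[-0.8615 -2.8804 3.2186 0.5232]
Step 7: x=[2.0769 7.2503 12.4844 15.1886] v=[0.3121 -4.3834 3.1883 0.8830]
Max displacement = 2.0011

Answer: 2.0011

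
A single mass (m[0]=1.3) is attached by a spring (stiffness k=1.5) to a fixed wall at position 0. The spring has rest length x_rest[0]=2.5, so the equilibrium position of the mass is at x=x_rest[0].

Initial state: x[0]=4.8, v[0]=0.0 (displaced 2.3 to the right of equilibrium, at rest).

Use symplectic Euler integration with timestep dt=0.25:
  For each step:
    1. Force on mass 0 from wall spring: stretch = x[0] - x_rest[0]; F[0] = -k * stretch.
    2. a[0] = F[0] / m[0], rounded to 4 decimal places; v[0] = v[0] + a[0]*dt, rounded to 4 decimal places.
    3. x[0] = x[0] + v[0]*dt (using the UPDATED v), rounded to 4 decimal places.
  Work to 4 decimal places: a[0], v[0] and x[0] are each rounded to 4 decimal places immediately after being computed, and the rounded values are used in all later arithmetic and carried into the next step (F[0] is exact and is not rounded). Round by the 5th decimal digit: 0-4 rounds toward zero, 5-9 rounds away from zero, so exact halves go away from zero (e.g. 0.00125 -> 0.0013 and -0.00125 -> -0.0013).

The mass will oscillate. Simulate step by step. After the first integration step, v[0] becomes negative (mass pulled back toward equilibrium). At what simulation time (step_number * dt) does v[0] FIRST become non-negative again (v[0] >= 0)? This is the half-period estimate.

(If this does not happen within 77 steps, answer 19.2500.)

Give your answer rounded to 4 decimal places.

Answer: 3.0000

Derivation:
Step 0: x=[4.8000] v=[0.0000]
Step 1: x=[4.6341] v=[-0.6635]
Step 2: x=[4.3143] v=[-1.2791]
Step 3: x=[3.8637] v=[-1.8025]
Step 4: x=[3.3147] v=[-2.1959]
Step 5: x=[2.7070] v=[-2.4309]
Step 6: x=[2.0844] v=[-2.4906]
Step 7: x=[1.4917] v=[-2.3707]
Step 8: x=[0.9717] v=[-2.0799]
Step 9: x=[0.5619] v=[-1.6391]
Step 10: x=[0.2919] v=[-1.0800]
Step 11: x=[0.1811] v=[-0.4431]
Step 12: x=[0.2376] v=[0.2258]
First v>=0 after going negative at step 12, time=3.0000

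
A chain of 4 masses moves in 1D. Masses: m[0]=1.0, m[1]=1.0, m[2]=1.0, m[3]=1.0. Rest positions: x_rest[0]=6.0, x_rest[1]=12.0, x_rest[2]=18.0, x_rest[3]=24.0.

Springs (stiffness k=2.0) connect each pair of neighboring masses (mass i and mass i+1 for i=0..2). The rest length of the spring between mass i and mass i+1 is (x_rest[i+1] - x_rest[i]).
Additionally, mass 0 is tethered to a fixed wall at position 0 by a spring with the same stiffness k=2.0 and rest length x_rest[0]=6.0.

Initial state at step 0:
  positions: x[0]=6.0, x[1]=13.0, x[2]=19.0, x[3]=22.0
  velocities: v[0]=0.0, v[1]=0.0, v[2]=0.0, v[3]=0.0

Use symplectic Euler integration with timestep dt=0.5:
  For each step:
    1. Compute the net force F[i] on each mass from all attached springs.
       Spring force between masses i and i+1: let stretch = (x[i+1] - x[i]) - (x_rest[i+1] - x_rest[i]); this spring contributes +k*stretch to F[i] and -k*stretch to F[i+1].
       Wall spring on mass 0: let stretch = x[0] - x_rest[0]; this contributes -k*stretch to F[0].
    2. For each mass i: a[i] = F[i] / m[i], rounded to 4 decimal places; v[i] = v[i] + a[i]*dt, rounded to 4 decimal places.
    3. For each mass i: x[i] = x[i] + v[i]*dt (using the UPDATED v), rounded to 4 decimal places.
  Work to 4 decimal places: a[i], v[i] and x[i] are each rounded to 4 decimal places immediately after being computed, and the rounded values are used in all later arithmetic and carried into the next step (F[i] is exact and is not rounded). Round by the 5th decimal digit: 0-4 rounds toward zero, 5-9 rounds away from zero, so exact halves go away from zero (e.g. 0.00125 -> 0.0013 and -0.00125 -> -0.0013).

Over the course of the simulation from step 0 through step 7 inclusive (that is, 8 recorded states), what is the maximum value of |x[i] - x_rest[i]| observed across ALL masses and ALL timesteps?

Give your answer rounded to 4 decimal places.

Answer: 2.0625

Derivation:
Step 0: x=[6.0000 13.0000 19.0000 22.0000] v=[0.0000 0.0000 0.0000 0.0000]
Step 1: x=[6.5000 12.5000 17.5000 23.5000] v=[1.0000 -1.0000 -3.0000 3.0000]
Step 2: x=[6.7500 11.5000 16.5000 25.0000] v=[0.5000 -2.0000 -2.0000 3.0000]
Step 3: x=[6.0000 10.6250 17.2500 25.2500] v=[-1.5000 -1.7500 1.5000 0.5000]
Step 4: x=[4.5625 10.7500 18.6875 24.5000] v=[-2.8750 0.2500 2.8750 -1.5000]
Step 5: x=[3.9375 11.7500 19.0625 23.8438] v=[-1.2500 2.0000 0.7500 -1.3125]
Step 6: x=[5.2500 12.5000 18.1719 23.7969] v=[2.6250 1.5000 -1.7812 -0.0938]
Step 7: x=[7.5625 12.4610 17.2579 23.9375] v=[4.6250 -0.0781 -1.8281 0.2812]
Max displacement = 2.0625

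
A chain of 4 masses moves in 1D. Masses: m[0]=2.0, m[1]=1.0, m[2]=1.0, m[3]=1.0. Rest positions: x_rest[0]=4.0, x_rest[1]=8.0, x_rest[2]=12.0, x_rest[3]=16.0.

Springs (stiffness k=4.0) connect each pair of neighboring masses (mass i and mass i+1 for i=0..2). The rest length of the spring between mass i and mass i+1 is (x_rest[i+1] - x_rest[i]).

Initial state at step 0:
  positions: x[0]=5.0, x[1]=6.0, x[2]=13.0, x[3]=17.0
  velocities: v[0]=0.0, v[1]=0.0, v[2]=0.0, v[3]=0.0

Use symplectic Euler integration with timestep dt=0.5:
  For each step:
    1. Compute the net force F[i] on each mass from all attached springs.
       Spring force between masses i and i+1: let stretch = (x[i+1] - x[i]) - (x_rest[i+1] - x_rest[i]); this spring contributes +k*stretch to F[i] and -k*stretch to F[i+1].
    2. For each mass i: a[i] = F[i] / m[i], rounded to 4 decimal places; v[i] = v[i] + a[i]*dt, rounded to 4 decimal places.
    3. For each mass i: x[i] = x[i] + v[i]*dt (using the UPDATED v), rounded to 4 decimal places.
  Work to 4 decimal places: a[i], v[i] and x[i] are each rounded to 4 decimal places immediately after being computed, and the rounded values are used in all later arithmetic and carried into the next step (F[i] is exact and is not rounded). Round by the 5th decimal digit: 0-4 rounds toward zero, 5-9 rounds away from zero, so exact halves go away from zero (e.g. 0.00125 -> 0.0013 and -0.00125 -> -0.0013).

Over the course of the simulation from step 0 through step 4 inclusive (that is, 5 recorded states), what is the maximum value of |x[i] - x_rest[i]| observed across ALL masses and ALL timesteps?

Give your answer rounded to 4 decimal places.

Step 0: x=[5.0000 6.0000 13.0000 17.0000] v=[0.0000 0.0000 0.0000 0.0000]
Step 1: x=[3.5000 12.0000 10.0000 17.0000] v=[-3.0000 12.0000 -6.0000 0.0000]
Step 2: x=[4.2500 7.5000 16.0000 14.0000] v=[1.5000 -9.0000 12.0000 -6.0000]
Step 3: x=[4.6250 8.2500 11.5000 17.0000] v=[0.7500 1.5000 -9.0000 6.0000]
Step 4: x=[4.8125 8.6250 9.2500 18.5000] v=[0.3750 0.7500 -4.5000 3.0000]
Max displacement = 4.0000

Answer: 4.0000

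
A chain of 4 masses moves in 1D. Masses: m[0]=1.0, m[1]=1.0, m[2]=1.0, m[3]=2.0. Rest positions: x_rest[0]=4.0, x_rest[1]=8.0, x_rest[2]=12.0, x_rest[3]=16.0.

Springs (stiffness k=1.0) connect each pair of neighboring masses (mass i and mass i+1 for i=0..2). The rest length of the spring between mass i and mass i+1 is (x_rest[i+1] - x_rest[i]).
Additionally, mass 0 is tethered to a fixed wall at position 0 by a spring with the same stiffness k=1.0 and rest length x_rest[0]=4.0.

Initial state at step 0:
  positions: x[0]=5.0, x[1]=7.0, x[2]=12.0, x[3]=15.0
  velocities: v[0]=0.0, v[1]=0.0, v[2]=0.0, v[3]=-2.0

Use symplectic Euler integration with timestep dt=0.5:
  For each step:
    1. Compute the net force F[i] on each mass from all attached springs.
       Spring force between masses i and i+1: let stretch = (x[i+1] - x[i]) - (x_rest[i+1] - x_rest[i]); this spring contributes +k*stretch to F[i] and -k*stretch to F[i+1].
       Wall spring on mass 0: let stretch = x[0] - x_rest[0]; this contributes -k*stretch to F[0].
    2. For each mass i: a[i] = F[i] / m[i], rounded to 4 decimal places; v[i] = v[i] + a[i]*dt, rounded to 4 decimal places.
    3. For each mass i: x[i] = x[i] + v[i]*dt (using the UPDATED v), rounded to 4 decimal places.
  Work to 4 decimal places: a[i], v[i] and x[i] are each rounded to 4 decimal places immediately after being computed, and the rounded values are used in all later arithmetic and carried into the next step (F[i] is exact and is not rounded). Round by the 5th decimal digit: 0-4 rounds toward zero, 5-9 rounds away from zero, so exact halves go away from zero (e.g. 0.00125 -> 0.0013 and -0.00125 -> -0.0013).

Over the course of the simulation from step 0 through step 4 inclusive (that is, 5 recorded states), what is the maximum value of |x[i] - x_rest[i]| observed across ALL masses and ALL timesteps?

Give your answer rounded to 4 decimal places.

Answer: 3.5110

Derivation:
Step 0: x=[5.0000 7.0000 12.0000 15.0000] v=[0.0000 0.0000 0.0000 -2.0000]
Step 1: x=[4.2500 7.7500 11.5000 14.1250] v=[-1.5000 1.5000 -1.0000 -1.7500]
Step 2: x=[3.3125 8.5625 10.7188 13.4219] v=[-1.8750 1.6250 -1.5625 -1.4063]
Step 3: x=[2.8594 8.6016 10.0743 12.8809] v=[-0.9063 0.0782 -1.2891 -1.0821]
Step 4: x=[3.1270 7.5733 9.7632 12.4890] v=[0.5351 -2.0566 -0.6222 -0.7838]
Max displacement = 3.5110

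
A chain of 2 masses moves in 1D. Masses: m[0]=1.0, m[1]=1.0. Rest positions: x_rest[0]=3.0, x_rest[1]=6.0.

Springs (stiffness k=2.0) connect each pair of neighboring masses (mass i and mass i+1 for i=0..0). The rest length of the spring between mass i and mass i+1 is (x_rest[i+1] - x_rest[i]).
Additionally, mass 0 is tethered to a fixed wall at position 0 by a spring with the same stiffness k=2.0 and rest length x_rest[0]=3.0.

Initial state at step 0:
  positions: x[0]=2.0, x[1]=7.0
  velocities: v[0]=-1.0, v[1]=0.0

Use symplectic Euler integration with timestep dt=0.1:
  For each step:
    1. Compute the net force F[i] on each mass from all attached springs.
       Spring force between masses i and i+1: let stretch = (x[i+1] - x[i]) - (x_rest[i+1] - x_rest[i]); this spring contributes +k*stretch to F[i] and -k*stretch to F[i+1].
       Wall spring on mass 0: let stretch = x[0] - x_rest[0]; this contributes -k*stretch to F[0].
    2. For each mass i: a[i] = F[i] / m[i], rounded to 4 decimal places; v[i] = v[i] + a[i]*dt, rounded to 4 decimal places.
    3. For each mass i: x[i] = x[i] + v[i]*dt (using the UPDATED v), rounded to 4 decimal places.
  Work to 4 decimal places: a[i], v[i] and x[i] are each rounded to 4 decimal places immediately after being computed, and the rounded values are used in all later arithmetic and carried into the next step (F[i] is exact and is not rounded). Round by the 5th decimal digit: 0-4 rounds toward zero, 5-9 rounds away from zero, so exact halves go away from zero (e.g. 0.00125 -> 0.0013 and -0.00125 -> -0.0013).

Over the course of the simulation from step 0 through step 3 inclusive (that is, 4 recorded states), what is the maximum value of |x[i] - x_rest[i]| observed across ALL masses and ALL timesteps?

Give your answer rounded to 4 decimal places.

Step 0: x=[2.0000 7.0000] v=[-1.0000 0.0000]
Step 1: x=[1.9600 6.9600] v=[-0.4000 -0.4000]
Step 2: x=[1.9808 6.8800] v=[0.2080 -0.8000]
Step 3: x=[2.0600 6.7620] v=[0.7917 -1.1798]
Max displacement = 1.0400

Answer: 1.0400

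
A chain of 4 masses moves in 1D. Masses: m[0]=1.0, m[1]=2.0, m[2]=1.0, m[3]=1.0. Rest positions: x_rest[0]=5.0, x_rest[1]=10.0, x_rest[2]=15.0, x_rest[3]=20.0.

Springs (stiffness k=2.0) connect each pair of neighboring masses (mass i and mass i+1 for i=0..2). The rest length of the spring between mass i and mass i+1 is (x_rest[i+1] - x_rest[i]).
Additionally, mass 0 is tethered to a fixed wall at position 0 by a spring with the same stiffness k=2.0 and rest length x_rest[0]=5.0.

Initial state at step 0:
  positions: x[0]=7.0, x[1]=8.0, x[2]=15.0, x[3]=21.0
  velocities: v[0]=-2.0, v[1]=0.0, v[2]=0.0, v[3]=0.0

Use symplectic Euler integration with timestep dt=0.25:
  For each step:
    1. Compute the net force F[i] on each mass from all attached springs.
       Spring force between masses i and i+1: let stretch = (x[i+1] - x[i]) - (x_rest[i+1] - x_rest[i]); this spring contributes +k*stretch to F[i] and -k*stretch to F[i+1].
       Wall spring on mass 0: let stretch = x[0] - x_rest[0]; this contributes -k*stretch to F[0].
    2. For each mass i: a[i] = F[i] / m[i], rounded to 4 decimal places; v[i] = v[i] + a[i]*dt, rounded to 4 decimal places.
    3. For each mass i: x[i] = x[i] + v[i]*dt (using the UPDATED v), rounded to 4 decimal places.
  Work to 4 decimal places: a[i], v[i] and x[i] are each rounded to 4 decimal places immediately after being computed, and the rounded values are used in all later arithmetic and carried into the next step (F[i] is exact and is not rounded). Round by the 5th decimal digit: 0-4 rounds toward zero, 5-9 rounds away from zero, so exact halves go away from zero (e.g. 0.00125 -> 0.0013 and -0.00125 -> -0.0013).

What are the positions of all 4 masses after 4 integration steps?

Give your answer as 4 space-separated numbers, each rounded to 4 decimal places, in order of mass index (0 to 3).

Answer: 1.5877 10.1892 14.4803 19.7997

Derivation:
Step 0: x=[7.0000 8.0000 15.0000 21.0000] v=[-2.0000 0.0000 0.0000 0.0000]
Step 1: x=[5.7500 8.3750 14.8750 20.8750] v=[-5.0000 1.5000 -0.5000 -0.5000]
Step 2: x=[4.1094 8.9922 14.6875 20.6250] v=[-6.5625 2.4688 -0.7500 -1.0000]
Step 3: x=[2.5655 9.6602 14.5303 20.2578] v=[-6.1758 2.6719 -0.6289 -1.4688]
Step 4: x=[1.5877 10.1892 14.4803 19.7997] v=[-3.9112 2.1158 -0.2002 -1.8326]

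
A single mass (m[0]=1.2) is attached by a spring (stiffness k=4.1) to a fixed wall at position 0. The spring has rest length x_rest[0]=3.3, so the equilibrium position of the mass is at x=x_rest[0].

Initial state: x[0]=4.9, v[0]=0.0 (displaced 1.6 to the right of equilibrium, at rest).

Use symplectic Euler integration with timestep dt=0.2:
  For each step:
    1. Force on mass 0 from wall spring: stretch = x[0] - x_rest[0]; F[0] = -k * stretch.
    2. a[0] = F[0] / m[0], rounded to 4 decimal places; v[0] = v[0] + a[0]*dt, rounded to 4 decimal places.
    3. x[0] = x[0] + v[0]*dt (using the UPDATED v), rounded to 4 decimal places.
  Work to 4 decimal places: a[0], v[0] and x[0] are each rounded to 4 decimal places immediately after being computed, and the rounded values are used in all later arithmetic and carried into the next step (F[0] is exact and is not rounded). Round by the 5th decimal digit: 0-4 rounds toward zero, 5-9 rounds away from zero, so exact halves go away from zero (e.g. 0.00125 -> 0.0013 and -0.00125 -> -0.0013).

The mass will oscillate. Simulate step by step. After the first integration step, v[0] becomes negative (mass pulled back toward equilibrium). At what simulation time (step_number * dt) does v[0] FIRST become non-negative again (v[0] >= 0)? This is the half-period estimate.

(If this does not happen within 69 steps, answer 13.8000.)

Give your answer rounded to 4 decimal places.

Step 0: x=[4.9000] v=[0.0000]
Step 1: x=[4.6813] v=[-1.0933]
Step 2: x=[4.2739] v=[-2.0372]
Step 3: x=[3.7334] v=[-2.7027]
Step 4: x=[3.1336] v=[-2.9989]
Step 5: x=[2.5566] v=[-2.8852]
Step 6: x=[2.0812] v=[-2.3772]
Step 7: x=[1.7723] v=[-1.5444]
Step 8: x=[1.6722] v=[-0.5005]
Step 9: x=[1.7946] v=[0.6118]
First v>=0 after going negative at step 9, time=1.8000

Answer: 1.8000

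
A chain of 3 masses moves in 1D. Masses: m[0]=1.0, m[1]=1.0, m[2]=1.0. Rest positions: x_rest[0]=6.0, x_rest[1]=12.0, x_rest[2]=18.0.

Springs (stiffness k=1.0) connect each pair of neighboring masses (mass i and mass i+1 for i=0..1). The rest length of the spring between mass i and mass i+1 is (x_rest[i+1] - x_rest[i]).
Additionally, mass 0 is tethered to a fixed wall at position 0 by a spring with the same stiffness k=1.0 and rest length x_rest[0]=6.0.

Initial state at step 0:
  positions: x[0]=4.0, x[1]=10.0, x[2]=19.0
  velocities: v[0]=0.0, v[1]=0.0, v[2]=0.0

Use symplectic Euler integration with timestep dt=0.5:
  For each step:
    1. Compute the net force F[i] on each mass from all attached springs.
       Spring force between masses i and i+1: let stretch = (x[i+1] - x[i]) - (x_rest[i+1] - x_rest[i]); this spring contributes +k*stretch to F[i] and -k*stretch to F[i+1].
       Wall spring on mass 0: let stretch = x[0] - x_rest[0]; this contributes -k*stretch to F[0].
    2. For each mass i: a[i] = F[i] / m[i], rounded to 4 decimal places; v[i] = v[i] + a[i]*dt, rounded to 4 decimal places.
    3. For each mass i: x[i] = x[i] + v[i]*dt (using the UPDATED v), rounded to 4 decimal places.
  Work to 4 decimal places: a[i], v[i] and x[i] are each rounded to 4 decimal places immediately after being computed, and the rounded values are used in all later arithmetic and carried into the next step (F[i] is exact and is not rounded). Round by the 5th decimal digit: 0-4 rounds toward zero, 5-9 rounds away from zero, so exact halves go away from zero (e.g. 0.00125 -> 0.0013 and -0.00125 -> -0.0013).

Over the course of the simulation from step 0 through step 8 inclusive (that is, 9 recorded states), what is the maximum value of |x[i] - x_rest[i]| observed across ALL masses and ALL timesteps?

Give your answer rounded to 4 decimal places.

Answer: 2.1719

Derivation:
Step 0: x=[4.0000 10.0000 19.0000] v=[0.0000 0.0000 0.0000]
Step 1: x=[4.5000 10.7500 18.2500] v=[1.0000 1.5000 -1.5000]
Step 2: x=[5.4375 11.8125 17.1250] v=[1.8750 2.1250 -2.2500]
Step 3: x=[6.6094 12.6094 16.1719] v=[2.3438 1.5938 -1.9063]
Step 4: x=[7.6290 12.7970 15.8281] v=[2.0391 0.3751 -0.6876]
Step 5: x=[8.0333 12.4503 16.2266] v=[0.8086 -0.6934 0.7969]
Step 6: x=[7.5335 11.9434 17.1810] v=[-0.9996 -1.0138 1.9088]
Step 7: x=[6.2528 11.6434 18.3260] v=[-2.5614 -0.6000 2.2900]
Step 8: x=[4.7566 11.6664 19.3004] v=[-2.9925 0.0460 1.9487]
Max displacement = 2.1719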